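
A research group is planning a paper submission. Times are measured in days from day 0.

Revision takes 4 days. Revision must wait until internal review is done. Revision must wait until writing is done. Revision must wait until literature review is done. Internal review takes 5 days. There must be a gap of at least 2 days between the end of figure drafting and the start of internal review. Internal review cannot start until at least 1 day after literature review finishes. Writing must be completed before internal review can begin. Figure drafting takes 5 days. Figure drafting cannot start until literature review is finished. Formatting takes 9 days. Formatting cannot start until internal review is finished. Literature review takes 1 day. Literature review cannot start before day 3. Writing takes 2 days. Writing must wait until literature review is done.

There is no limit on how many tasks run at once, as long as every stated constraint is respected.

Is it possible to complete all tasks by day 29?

Literature review waits on its own release at day 3, so it starts at day 3 and finishes at 3 + 1 = day 4.
Writing waits on literature review (finishes day 4), so it starts at day 4 and finishes at 4 + 2 = day 6.
Figure drafting waits on literature review (finishes day 4), so it starts at day 4 and finishes at 4 + 5 = day 9.
For internal review: figure drafting (finishes day 9, plus 2-day gap → day 11); literature review (finishes day 4, plus 1-day gap → day 5); writing (finishes day 6). Taking the maximum gives a start of day 11, and it finishes at 11 + 5 = day 16.
Formatting waits on internal review (finishes day 16), so it starts at day 16 and finishes at 16 + 9 = day 25.
Revision has to wait for internal review (finishes day 16); writing (finishes day 6); literature review (finishes day 4). The latest of these is day 16, so revision runs day 16 to 16 + 4 = day 20.
Every task is finished by day 25, which is no later than the deadline of 29, so the schedule is feasible.

Yes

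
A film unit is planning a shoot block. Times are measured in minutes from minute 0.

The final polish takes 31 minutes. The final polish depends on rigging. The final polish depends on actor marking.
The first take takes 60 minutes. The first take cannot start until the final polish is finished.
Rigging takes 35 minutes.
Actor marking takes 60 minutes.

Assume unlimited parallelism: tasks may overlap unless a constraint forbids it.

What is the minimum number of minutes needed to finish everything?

151

Actor marking has no prerequisites, so it starts at minute 0 and finishes at minute 60.
Rigging can start immediately at minute 0; it finishes at minute 35.
The final polish needs all of rigging (finishes minute 35); actor marking (finishes minute 60). That puts its earliest start at minute 60; it finishes at 60 + 31 = minute 91.
The first take cannot begin until the final polish (finishes minute 91). It runs from minute 91 to 91 + 60 = minute 151.
All tasks are finished once the last one completes. Finish times: Rigging at 35, Actor marking at 60, The final polish at 91, The first take at 151. The latest is minute 151.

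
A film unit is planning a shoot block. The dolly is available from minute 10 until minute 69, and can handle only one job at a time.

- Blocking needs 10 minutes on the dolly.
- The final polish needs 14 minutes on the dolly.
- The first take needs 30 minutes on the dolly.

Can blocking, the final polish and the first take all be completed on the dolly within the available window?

The dolly window is 69 − 10 = 59 minutes.
Running back to back, the jobs need 10 + 14 + 30 = 54 minutes on the dolly.
Since 54 ≤ 59, they fit within the window.

Yes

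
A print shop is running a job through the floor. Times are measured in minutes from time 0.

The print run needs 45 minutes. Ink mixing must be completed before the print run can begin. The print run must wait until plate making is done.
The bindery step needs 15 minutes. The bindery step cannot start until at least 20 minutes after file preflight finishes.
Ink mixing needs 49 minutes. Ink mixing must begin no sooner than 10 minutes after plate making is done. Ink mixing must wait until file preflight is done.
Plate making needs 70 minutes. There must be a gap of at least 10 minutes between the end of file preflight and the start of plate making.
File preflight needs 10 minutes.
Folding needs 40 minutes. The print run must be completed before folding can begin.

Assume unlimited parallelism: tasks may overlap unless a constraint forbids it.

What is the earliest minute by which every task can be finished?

File preflight has no prerequisites, so it starts at minute 0 and finishes at minute 10.
The bindery step cannot begin until file preflight (finishes minute 10, plus 20-minute gap → minute 30). It runs from minute 30 to 30 + 15 = minute 45.
Plate making waits on file preflight (finishes minute 10, plus 10-minute gap → minute 20), so it starts at minute 20 and finishes at 20 + 70 = minute 90.
Ink mixing has to wait for plate making (finishes minute 90, plus 10-minute gap → minute 100); file preflight (finishes minute 10). The latest of these is minute 100, so ink mixing runs minute 100 to 100 + 49 = minute 149.
The print run needs all of ink mixing (finishes minute 149); plate making (finishes minute 90). That puts its earliest start at minute 149; it finishes at 149 + 45 = minute 194.
After the print run (finishes minute 194), folding can start at minute 194 and finishes at minute 234.
All tasks are finished once the last one completes. Finish times: File preflight at 10, Plate making at 90, Ink mixing at 149, The print run at 194, Folding at 234, The bindery step at 45. The latest is minute 234.

234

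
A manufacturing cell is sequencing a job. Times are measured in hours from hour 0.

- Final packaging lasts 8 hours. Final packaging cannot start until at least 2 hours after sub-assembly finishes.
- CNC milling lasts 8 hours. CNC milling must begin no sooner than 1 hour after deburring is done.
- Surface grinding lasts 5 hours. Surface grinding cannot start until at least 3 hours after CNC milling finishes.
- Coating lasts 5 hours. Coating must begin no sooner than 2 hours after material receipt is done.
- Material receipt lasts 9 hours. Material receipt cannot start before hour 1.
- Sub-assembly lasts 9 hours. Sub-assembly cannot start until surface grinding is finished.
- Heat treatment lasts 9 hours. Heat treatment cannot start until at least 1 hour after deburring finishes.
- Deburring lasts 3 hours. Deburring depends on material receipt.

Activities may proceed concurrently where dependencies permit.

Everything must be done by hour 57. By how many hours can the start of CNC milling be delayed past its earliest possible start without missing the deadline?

8

Material receipt cannot begin until its own release at hour 1. It runs from hour 1 to 1 + 9 = hour 10.
After material receipt (finishes hour 10), deburring can start at hour 10 and finishes at hour 13.
CNC milling cannot begin until deburring (finishes hour 13, plus 1-hour gap → hour 14). It runs from hour 14 to 14 + 8 = hour 22.

Working backward from the deadline:
Final packaging must finish by hour 57; it takes 8 hours, so it must start by 57 − 8 = hour 49.
Sub-assembly feeds into final packaging (must start by hour 49, minus 2-hour gap → hour 47); so sub-assembly must finish by hour 47 and therefore start by hour 38.
Surface grinding feeds into sub-assembly (must start by hour 38); so surface grinding must finish by hour 38 and therefore start by hour 33.
CNC milling must finish before surface grinding (must start by hour 33, minus 3-hour gap → hour 30). With an 8-hour duration, CNC milling must start by 30 − 8 = hour 22.
So CNC milling can start as early as hour 14 and as late as hour 22, giving 22 − 14 = 8 hours of slack.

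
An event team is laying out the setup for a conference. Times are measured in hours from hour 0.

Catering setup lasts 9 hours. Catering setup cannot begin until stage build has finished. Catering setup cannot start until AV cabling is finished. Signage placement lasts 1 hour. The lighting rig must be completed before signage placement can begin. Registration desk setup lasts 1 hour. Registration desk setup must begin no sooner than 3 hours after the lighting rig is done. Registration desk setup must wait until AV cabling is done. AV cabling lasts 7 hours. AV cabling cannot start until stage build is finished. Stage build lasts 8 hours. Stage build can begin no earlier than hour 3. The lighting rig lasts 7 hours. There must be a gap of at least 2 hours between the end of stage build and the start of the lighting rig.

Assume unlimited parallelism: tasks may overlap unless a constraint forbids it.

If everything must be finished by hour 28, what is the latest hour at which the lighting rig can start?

Registration desk setup must finish by hour 28; it takes 1 hour, so it must start by 28 − 1 = hour 27.
Nothing follows signage placement; the deadline of hour 28 is its only limit. It must start by 28 − 1 = hour 27.
The lighting rig has several dependents: registration desk setup (must start by hour 27, minus 3-hour gap → hour 24); signage placement (must start by hour 27). The earliest of those limits is hour 24, so the lighting rig must start by 24 − 7 = hour 17.

17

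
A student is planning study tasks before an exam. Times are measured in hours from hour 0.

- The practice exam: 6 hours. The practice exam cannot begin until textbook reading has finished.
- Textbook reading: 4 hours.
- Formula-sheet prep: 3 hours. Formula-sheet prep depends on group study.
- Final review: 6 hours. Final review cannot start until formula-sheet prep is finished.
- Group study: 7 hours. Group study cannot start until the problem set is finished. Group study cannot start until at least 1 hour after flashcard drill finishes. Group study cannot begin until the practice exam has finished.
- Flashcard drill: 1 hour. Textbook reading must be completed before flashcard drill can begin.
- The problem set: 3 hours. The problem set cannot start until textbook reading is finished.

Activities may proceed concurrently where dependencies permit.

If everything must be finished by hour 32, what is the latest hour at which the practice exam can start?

Final review has no dependents, so it just needs to finish by hour 32. Starting by 32 − 6 = hour 26 achieves that.
Formula-sheet prep has to be done before final review (must start by hour 26). That means finishing by hour 26, i.e. starting by 26 − 3 = hour 23.
Since formula-sheet prep (must start by hour 23) depends on it, group study must finish by hour 23. Backing off its 7-hour duration gives a latest start of hour 16.
The practice exam must finish before group study (must start by hour 16). With a 6-hour duration, the practice exam must start by 16 − 6 = hour 10.

10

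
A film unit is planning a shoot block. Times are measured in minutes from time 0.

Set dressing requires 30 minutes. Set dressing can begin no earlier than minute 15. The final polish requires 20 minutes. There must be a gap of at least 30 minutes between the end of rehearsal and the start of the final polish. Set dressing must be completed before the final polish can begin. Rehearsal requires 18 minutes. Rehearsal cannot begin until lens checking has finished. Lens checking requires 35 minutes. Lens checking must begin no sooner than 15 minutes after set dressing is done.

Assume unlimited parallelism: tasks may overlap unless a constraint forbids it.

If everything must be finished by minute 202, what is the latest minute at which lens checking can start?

To finish by minute 202, the final polish (duration 20) must start no later than minute 182.
Rehearsal has to be done before the final polish (must start by minute 182, minus 30-minute gap → minute 152). That means finishing by minute 152, i.e. starting by 152 − 18 = minute 134.
Lens checking feeds into rehearsal (must start by minute 134); so lens checking must finish by minute 134 and therefore start by minute 99.

99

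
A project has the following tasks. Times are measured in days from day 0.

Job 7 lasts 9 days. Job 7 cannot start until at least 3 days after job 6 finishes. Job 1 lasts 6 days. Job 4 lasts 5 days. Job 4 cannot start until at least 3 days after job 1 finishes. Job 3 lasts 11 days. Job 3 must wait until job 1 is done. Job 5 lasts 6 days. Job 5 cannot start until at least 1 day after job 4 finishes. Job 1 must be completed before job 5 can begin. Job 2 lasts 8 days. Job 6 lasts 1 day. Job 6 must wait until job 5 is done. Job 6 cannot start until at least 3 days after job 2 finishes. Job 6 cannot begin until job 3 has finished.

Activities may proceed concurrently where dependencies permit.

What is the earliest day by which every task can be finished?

Job 2 can start immediately at day 0; it finishes at day 8.
Job 1 has no prerequisites, so it starts at day 0 and finishes at day 6.
Job 4 waits on job 1 (finishes day 6, plus 3-day gap → day 9), so it starts at day 9 and finishes at 9 + 5 = day 14.
Job 5 cannot start until job 4 (finishes day 14, plus 1-day gap → day 15); job 1 (finishes day 6). The controlling bound is day 15, so job 5 finishes at 15 + 6 = day 21.
After job 1 (finishes day 6), job 3 can start at day 6 and finishes at day 17.
Job 6 cannot start until job 5 (finishes day 21); job 2 (finishes day 8, plus 3-day gap → day 11); job 3 (finishes day 17). The controlling bound is day 21, so job 6 finishes at 21 + 1 = day 22.
Job 7 waits on job 6 (finishes day 22, plus 3-day gap → day 25), so it starts at day 25 and finishes at 25 + 9 = day 34.
All tasks are finished once the last one completes. Finish times: Job 1 at 6, Job 2 at 8, Job 3 at 17, Job 4 at 14, Job 5 at 21, Job 6 at 22, Job 7 at 34. The latest is day 34.

34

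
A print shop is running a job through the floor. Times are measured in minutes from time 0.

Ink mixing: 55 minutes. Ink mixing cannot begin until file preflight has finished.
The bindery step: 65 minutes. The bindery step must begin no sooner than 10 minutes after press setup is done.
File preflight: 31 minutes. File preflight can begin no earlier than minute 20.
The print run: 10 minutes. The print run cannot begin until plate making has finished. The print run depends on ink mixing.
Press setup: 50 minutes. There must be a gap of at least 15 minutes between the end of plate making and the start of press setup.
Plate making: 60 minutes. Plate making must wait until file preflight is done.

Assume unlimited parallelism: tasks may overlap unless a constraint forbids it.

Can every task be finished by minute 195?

After its own release at minute 20, file preflight can start at minute 20 and finishes at minute 51.
After file preflight (finishes minute 51), ink mixing can start at minute 51 and finishes at minute 106.
Plate making cannot begin until file preflight (finishes minute 51). It runs from minute 51 to 51 + 60 = minute 111.
The print run has to wait for plate making (finishes minute 111); ink mixing (finishes minute 106). The latest of these is minute 111, so the print run runs minute 111 to 111 + 10 = minute 121.
After plate making (finishes minute 111, plus 15-minute gap → minute 126), press setup can start at minute 126 and finishes at minute 176.
After press setup (finishes minute 176, plus 10-minute gap → minute 186), the bindery step can start at minute 186 and finishes at minute 251.
The earliest everything can be done is minute 251, which is after the deadline of 195, so it is not possible.

No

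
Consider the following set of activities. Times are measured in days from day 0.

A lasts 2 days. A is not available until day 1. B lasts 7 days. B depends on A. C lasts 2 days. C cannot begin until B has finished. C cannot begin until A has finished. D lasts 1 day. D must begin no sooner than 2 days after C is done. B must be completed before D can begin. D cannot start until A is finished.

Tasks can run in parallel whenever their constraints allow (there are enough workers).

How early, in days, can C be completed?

12

A waits on its own release at day 1, so it starts at day 1 and finishes at 1 + 2 = day 3.
After A (finishes day 3), B can start at day 3 and finishes at day 10.
For C: B (finishes day 10); A (finishes day 3). Taking the maximum gives a start of day 10, and it finishes at 10 + 2 = day 12.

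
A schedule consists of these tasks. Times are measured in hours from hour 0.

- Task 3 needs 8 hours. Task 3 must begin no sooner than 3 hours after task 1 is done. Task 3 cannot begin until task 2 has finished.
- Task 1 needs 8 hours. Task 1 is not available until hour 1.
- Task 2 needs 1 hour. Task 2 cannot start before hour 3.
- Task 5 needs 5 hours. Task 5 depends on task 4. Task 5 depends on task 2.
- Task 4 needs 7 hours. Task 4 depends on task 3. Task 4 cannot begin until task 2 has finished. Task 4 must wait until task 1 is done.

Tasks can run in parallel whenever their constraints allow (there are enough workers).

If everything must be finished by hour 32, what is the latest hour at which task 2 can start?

11

To finish by hour 32, task 5 (duration 5) must start no later than hour 27.
Task 4 must finish before task 5 (must start by hour 27). With a 7-hour duration, task 4 must start by 27 − 7 = hour 20.
Since task 4 (must start by hour 20) depends on it, task 3 must finish by hour 20. Backing off its 8-hour duration gives a latest start of hour 12.
Task 2 feeds task 3 (must start by hour 12); task 4 (must start by hour 20); task 5 (must start by hour 27). Taking the minimum, task 2 must finish by hour 12 and start by 12 − 1 = hour 11.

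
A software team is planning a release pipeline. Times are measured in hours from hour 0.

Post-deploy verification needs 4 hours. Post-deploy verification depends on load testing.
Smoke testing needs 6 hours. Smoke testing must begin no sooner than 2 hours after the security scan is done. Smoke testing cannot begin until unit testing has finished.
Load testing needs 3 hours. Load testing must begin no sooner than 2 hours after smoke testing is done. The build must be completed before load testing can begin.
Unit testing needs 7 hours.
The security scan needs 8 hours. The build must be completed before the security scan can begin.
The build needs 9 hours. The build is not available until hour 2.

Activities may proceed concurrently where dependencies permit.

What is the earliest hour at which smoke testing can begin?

21

Unit testing can start immediately at hour 0; it finishes at hour 7.
The build cannot begin until its own release at hour 2. It runs from hour 2 to 2 + 9 = hour 11.
After the build (finishes hour 11), the security scan can start at hour 11 and finishes at hour 19.
Smoke testing waits on the security scan (finishes hour 19, plus 2-hour gap → hour 21); unit testing (finishes hour 7). The latest of these is hour 21, which is the earliest smoke testing can start.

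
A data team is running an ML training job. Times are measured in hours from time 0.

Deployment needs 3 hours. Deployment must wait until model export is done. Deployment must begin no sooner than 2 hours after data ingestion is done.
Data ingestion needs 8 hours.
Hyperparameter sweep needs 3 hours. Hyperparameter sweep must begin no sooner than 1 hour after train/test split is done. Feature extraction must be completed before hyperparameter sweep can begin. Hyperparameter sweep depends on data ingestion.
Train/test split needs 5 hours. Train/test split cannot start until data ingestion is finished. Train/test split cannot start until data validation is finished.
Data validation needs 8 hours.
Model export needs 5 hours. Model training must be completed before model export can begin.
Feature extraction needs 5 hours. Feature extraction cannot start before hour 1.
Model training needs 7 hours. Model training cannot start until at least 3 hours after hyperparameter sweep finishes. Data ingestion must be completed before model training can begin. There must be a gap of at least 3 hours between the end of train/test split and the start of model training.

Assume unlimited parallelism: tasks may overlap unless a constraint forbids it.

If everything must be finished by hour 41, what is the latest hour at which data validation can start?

6

To finish by hour 41, deployment (duration 3) must start no later than hour 38.
Model export feeds into deployment (must start by hour 38); so model export must finish by hour 38 and therefore start by hour 33.
Model training feeds into model export (must start by hour 33); so model training must finish by hour 33 and therefore start by hour 26.
Hyperparameter sweep feeds into model training (must start by hour 26, minus 3-hour gap → hour 23); so hyperparameter sweep must finish by hour 23 and therefore start by hour 20.
Train/test split has several dependents: hyperparameter sweep (must start by hour 20, minus 1-hour gap → hour 19); model training (must start by hour 26, minus 3-hour gap → hour 23). The earliest of those limits is hour 19, so train/test split must start by 19 − 5 = hour 14.
Since train/test split (must start by hour 14) depends on it, data validation must finish by hour 14. Backing off its 8-hour duration gives a latest start of hour 6.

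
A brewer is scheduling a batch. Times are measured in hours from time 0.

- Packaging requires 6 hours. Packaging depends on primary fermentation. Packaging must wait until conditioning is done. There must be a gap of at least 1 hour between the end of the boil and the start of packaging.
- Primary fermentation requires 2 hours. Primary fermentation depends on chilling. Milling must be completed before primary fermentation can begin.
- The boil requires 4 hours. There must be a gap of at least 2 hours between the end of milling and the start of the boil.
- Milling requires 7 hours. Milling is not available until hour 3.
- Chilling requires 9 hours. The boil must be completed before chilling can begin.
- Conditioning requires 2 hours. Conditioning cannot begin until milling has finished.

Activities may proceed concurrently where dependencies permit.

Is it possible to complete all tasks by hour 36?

Milling waits on its own release at hour 3, so it starts at hour 3 and finishes at 3 + 7 = hour 10.
Conditioning waits on milling (finishes hour 10), so it starts at hour 10 and finishes at 10 + 2 = hour 12.
The boil cannot begin until milling (finishes hour 10, plus 2-hour gap → hour 12). It runs from hour 12 to 12 + 4 = hour 16.
Chilling waits on the boil (finishes hour 16), so it starts at hour 16 and finishes at 16 + 9 = hour 25.
For primary fermentation: chilling (finishes hour 25); milling (finishes hour 10). Taking the maximum gives a start of hour 25, and it finishes at 25 + 2 = hour 27.
For packaging: primary fermentation (finishes hour 27); conditioning (finishes hour 12); the boil (finishes hour 16, plus 1-hour gap → hour 17). Taking the maximum gives a start of hour 27, and it finishes at 27 + 6 = hour 33.
Every task is finished by hour 33, which is no later than the deadline of 36, so the schedule is feasible.

Yes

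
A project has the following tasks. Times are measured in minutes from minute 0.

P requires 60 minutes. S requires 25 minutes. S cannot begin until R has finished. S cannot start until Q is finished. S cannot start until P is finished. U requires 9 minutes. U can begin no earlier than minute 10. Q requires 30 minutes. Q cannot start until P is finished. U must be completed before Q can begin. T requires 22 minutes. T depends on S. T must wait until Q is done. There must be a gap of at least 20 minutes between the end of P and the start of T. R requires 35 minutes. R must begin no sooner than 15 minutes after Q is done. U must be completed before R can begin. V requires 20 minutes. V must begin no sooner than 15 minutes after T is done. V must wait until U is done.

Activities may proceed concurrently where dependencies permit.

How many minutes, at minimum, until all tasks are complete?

U waits on its own release at minute 10, so it starts at minute 10 and finishes at 10 + 9 = minute 19.
P has no prerequisites, so it starts at minute 0 and finishes at minute 60.
Q needs all of P (finishes minute 60); U (finishes minute 19). That puts its earliest start at minute 60; it finishes at 60 + 30 = minute 90.
R needs all of Q (finishes minute 90, plus 15-minute gap → minute 105); U (finishes minute 19). That puts its earliest start at minute 105; it finishes at 105 + 35 = minute 140.
For S: R (finishes minute 140); Q (finishes minute 90); P (finishes minute 60). Taking the maximum gives a start of minute 140, and it finishes at 140 + 25 = minute 165.
T has to wait for S (finishes minute 165); Q (finishes minute 90); P (finishes minute 60, plus 20-minute gap → minute 80). The latest of these is minute 165, so T runs minute 165 to 165 + 22 = minute 187.
V cannot start until T (finishes minute 187, plus 15-minute gap → minute 202); U (finishes minute 19). The controlling bound is minute 202, so V finishes at 202 + 20 = minute 222.
All tasks are finished once the last one completes. Finish times: P at 60, Q at 90, R at 140, S at 165, T at 187, U at 19, V at 222. The latest is minute 222.

222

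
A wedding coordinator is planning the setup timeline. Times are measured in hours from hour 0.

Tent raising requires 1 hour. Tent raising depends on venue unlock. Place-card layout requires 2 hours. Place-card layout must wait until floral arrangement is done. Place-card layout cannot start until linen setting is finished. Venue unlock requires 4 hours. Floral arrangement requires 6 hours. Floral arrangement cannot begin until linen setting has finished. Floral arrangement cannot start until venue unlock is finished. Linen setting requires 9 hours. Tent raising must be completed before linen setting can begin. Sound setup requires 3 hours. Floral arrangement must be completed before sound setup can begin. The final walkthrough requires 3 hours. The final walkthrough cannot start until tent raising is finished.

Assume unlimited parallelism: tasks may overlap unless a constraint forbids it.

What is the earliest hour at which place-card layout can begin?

20

Nothing blocks venue unlock, so it runs from hour 0 to hour 4.
After venue unlock (finishes hour 4), tent raising can start at hour 4 and finishes at hour 5.
After tent raising (finishes hour 5), linen setting can start at hour 5 and finishes at hour 14.
For floral arrangement: linen setting (finishes hour 14); venue unlock (finishes hour 4). Taking the maximum gives a start of hour 14, and it finishes at 14 + 6 = hour 20.
Place-card layout waits on floral arrangement (finishes hour 20); linen setting (finishes hour 14). The latest of these is hour 20, which is the earliest place-card layout can start.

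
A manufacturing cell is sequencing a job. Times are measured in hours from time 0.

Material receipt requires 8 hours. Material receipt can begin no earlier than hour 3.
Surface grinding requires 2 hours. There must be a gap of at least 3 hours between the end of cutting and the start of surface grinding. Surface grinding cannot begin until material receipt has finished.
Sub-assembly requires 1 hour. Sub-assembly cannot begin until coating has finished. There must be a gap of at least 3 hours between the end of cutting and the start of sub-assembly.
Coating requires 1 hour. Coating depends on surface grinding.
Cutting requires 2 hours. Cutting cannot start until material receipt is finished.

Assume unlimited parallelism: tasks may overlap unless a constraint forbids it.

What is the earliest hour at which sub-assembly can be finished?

Material receipt cannot begin until its own release at hour 3. It runs from hour 3 to 3 + 8 = hour 11.
Cutting cannot begin until material receipt (finishes hour 11). It runs from hour 11 to 11 + 2 = hour 13.
For surface grinding: cutting (finishes hour 13, plus 3-hour gap → hour 16); material receipt (finishes hour 11). Taking the maximum gives a start of hour 16, and it finishes at 16 + 2 = hour 18.
After surface grinding (finishes hour 18), coating can start at hour 18 and finishes at hour 19.
Sub-assembly has to wait for coating (finishes hour 19); cutting (finishes hour 13, plus 3-hour gap → hour 16). The latest of these is hour 19, so sub-assembly runs hour 19 to 19 + 1 = hour 20.

20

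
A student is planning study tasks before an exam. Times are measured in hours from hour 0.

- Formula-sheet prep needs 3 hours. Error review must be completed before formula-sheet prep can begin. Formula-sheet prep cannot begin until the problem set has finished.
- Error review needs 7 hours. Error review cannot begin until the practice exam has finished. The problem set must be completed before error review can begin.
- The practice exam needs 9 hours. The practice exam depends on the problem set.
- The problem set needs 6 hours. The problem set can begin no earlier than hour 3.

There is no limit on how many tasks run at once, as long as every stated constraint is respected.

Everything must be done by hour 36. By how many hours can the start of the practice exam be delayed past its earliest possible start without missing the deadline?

After its own release at hour 3, the problem set can start at hour 3 and finishes at hour 9.
The practice exam cannot begin until the problem set (finishes hour 9). It runs from hour 9 to 9 + 9 = hour 18.

Working backward from the deadline:
Formula-sheet prep must finish by hour 36; it takes 3 hours, so it must start by 36 − 3 = hour 33.
Since formula-sheet prep (must start by hour 33) depends on it, error review must finish by hour 33. Backing off its 7-hour duration gives a latest start of hour 26.
The practice exam has to be done before error review (must start by hour 26). That means finishing by hour 26, i.e. starting by 26 − 9 = hour 17.
So the practice exam can start as early as hour 9 and as late as hour 17, giving 17 − 9 = 8 hours of slack.

8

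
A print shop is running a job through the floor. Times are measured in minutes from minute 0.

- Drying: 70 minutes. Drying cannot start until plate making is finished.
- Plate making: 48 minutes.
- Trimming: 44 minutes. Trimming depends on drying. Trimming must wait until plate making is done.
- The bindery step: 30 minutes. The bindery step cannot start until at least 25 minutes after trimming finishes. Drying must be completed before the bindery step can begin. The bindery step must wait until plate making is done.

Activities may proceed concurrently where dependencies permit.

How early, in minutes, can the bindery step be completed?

217

Plate making can start immediately at minute 0; it finishes at minute 48.
Drying cannot begin until plate making (finishes minute 48). It runs from minute 48 to 48 + 70 = minute 118.
Trimming cannot start until drying (finishes minute 118); plate making (finishes minute 48). The controlling bound is minute 118, so trimming finishes at 118 + 44 = minute 162.
The bindery step cannot start until trimming (finishes minute 162, plus 25-minute gap → minute 187); drying (finishes minute 118); plate making (finishes minute 48). The controlling bound is minute 187, so the bindery step finishes at 187 + 30 = minute 217.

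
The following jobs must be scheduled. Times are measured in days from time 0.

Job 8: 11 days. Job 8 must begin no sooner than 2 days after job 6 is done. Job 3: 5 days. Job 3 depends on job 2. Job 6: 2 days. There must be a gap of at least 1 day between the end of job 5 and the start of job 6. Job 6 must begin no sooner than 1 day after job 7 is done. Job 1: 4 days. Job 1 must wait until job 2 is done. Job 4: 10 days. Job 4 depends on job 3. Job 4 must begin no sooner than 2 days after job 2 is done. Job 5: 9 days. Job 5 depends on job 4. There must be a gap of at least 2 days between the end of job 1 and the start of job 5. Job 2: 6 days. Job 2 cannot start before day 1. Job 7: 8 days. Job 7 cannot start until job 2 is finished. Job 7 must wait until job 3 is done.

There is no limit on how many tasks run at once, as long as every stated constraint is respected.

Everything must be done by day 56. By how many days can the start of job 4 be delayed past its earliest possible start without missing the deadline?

After its own release at day 1, job 2 can start at day 1 and finishes at day 7.
Job 3 cannot begin until job 2 (finishes day 7). It runs from day 7 to 7 + 5 = day 12.
Job 4 has to wait for job 3 (finishes day 12); job 2 (finishes day 7, plus 2-day gap → day 9). The latest of these is day 12, so job 4 runs day 12 to 12 + 10 = day 22.

Working backward from the deadline:
Nothing follows job 8; the deadline of day 56 is its only limit. It must start by 56 − 11 = day 45.
Job 6 feeds into job 8 (must start by day 45, minus 2-day gap → day 43); so job 6 must finish by day 43 and therefore start by day 41.
Job 5 must finish before job 6 (must start by day 41, minus 1-day gap → day 40). With a 9-day duration, job 5 must start by 40 − 9 = day 31.
Job 4 must finish before job 5 (must start by day 31). With a 10-day duration, job 4 must start by 31 − 10 = day 21.
So job 4 can start as early as day 12 and as late as day 21, giving 21 − 12 = 9 days of slack.

9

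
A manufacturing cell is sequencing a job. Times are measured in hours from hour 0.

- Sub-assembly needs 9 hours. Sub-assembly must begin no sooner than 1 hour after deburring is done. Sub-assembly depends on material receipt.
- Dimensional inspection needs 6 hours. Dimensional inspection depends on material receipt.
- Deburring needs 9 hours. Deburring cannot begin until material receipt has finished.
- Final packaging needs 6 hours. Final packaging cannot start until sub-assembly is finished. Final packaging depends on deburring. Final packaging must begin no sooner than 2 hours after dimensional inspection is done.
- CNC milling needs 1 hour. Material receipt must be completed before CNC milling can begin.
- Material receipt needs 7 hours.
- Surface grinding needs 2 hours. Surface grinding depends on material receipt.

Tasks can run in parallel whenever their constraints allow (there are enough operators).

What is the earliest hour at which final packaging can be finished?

32

Nothing blocks material receipt, so it runs from hour 0 to hour 7.
After material receipt (finishes hour 7), dimensional inspection can start at hour 7 and finishes at hour 13.
After material receipt (finishes hour 7), deburring can start at hour 7 and finishes at hour 16.
Sub-assembly cannot start until deburring (finishes hour 16, plus 1-hour gap → hour 17); material receipt (finishes hour 7). The controlling bound is hour 17, so sub-assembly finishes at 17 + 9 = hour 26.
Final packaging needs all of sub-assembly (finishes hour 26); deburring (finishes hour 16); dimensional inspection (finishes hour 13, plus 2-hour gap → hour 15). That puts its earliest start at hour 26; it finishes at 26 + 6 = hour 32.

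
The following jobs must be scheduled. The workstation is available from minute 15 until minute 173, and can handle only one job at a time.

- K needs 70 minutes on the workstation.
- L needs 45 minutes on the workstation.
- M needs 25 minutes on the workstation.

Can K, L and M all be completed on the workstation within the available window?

The workstation window is 173 − 15 = 158 minutes.
Running back to back, the jobs need 70 + 45 + 25 = 140 minutes on the workstation.
Since 140 ≤ 158, they fit within the window.

Yes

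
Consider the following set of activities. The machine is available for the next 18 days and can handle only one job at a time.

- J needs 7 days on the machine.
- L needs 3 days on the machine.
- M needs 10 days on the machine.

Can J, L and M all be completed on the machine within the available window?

Running back to back, the jobs need 7 + 3 + 10 = 20 days on the machine.
Since 20 > 18, they cannot all fit.

No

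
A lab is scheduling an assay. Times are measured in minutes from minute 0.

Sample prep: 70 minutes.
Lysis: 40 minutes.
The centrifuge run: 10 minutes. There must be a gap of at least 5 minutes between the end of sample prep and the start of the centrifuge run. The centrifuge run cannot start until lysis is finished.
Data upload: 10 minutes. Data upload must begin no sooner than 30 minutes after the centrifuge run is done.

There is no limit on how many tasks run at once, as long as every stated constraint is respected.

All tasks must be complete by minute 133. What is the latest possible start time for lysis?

To finish by minute 133, data upload (duration 10) must start no later than minute 123.
The centrifuge run has to be done before data upload (must start by minute 123, minus 30-minute gap → minute 93). That means finishing by minute 93, i.e. starting by 93 − 10 = minute 83.
Lysis feeds into the centrifuge run (must start by minute 83); so lysis must finish by minute 83 and therefore start by minute 43.

43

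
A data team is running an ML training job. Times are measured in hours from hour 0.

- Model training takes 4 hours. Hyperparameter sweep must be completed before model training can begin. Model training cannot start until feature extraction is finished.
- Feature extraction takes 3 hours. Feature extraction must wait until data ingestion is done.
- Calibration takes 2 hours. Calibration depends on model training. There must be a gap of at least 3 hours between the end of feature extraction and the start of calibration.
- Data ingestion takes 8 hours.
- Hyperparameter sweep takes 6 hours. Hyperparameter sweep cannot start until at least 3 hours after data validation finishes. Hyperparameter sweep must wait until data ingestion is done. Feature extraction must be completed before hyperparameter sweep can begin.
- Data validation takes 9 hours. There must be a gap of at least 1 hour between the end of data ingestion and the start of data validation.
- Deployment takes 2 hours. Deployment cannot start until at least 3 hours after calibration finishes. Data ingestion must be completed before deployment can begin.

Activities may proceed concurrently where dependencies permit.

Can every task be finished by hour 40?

Yes

Data ingestion has no prerequisites, so it starts at hour 0 and finishes at hour 8.
Feature extraction waits on data ingestion (finishes hour 8), so it starts at hour 8 and finishes at 8 + 3 = hour 11.
After data ingestion (finishes hour 8, plus 1-hour gap → hour 9), data validation can start at hour 9 and finishes at hour 18.
Hyperparameter sweep cannot start until data validation (finishes hour 18, plus 3-hour gap → hour 21); data ingestion (finishes hour 8); feature extraction (finishes hour 11). The controlling bound is hour 21, so hyperparameter sweep finishes at 21 + 6 = hour 27.
Model training cannot start until hyperparameter sweep (finishes hour 27); feature extraction (finishes hour 11). The controlling bound is hour 27, so model training finishes at 27 + 4 = hour 31.
Calibration has to wait for model training (finishes hour 31); feature extraction (finishes hour 11, plus 3-hour gap → hour 14). The latest of these is hour 31, so calibration runs hour 31 to 31 + 2 = hour 33.
For deployment: calibration (finishes hour 33, plus 3-hour gap → hour 36); data ingestion (finishes hour 8). Taking the maximum gives a start of hour 36, and it finishes at 36 + 2 = hour 38.
Every task is finished by hour 38, which is no later than the deadline of 40, so the schedule is feasible.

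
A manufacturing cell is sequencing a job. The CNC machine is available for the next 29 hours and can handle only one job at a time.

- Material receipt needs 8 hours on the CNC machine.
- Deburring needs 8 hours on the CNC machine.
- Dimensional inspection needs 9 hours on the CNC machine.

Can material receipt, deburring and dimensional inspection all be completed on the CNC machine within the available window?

Running back to back, the jobs need 8 + 8 + 9 = 25 hours on the CNC machine.
Since 25 ≤ 29, they fit within the window.

Yes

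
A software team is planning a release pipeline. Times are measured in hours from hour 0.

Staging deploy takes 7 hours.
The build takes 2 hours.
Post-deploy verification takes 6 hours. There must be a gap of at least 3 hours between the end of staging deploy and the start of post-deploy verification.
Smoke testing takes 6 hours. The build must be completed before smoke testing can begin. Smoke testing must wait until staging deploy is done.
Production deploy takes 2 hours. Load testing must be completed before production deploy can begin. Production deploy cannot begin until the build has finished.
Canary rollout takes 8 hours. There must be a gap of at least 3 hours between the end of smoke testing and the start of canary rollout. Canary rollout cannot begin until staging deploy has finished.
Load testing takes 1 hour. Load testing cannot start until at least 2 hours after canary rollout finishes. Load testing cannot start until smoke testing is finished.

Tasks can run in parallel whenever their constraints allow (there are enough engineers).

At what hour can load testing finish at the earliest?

Staging deploy has no prerequisites, so it starts at hour 0 and finishes at hour 7.
The build has no prerequisites, so it starts at hour 0 and finishes at hour 2.
For smoke testing: the build (finishes hour 2); staging deploy (finishes hour 7). Taking the maximum gives a start of hour 7, and it finishes at 7 + 6 = hour 13.
Canary rollout cannot start until smoke testing (finishes hour 13, plus 3-hour gap → hour 16); staging deploy (finishes hour 7). The controlling bound is hour 16, so canary rollout finishes at 16 + 8 = hour 24.
Load testing needs all of canary rollout (finishes hour 24, plus 2-hour gap → hour 26); smoke testing (finishes hour 13). That puts its earliest start at hour 26; it finishes at 26 + 1 = hour 27.

27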